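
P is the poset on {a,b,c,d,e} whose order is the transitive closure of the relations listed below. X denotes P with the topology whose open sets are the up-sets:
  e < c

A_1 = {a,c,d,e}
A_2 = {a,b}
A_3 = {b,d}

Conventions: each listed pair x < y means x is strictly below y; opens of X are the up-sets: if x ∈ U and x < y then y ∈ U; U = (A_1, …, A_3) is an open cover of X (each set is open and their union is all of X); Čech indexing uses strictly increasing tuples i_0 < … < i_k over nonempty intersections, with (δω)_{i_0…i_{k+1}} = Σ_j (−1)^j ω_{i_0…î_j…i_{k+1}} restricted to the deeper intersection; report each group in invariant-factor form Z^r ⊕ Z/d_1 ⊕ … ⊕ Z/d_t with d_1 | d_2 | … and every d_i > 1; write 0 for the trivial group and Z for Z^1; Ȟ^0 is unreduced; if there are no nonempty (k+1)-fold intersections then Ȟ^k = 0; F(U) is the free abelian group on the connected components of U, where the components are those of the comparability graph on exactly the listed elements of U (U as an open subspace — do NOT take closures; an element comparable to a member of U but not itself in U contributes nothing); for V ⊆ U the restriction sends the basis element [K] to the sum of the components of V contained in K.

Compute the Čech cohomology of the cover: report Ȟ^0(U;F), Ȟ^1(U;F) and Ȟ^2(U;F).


nonempty intersections:
  A12={a} A13={d} A23={b}
components per intersection:
  A1: {a} {c,e} {d}
  A2: {a} {b}
  A3: {b} {d}
  A12: {a}
  A13: {d}
  A23: {b}
C dims 7,3; δ0: rk 3, SNF 1^3
Ȟ^0: (7−3)−0=4 ⇒ Z^4
Ȟ^1: (3−0)−3=0 ⇒ 0
Ȟ^2: (0−0)−0=0 ⇒ 0

Ȟ^0 = Z^4,  Ȟ^1 = 0,  Ȟ^2 = 0


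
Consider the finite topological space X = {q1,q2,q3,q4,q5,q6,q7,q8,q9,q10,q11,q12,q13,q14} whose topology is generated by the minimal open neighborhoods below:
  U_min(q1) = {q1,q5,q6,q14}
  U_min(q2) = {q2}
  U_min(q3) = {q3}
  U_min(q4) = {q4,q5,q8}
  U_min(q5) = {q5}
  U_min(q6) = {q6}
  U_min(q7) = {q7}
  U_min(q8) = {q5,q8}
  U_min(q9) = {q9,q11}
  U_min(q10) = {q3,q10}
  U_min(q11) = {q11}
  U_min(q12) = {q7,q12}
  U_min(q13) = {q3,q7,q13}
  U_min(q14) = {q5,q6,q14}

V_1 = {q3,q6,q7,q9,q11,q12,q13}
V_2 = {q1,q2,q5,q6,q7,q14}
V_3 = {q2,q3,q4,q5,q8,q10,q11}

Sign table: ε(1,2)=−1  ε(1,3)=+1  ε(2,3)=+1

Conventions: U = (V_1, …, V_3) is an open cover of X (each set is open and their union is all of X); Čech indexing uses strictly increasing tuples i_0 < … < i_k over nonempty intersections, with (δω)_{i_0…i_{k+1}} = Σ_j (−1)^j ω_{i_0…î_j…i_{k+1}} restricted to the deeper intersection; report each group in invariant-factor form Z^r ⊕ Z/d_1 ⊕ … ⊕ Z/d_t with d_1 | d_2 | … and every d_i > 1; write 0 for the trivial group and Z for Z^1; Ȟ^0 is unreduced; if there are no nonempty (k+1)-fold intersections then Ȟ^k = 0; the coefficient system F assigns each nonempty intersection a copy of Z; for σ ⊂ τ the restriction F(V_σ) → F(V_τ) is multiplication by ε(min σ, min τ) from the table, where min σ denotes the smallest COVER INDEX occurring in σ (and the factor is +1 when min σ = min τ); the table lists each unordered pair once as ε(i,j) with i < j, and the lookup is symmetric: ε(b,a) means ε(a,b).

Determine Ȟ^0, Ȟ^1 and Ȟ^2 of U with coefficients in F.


cover nerve:
  V12={q6,q7} V13={q3,q11} V23={q2,q5}
C dims 3,3; δ0: rk 3, SNF 1^2·2
Ȟ^0: (3−3)−0=0 ⇒ 0
Ȟ^1: (3−0)−3=0 plus torsion [2] ⇒ Z/2
Ȟ^2: (0−0)−0=0 ⇒ 0

Ȟ^0 ≅ 0, Ȟ^1 ≅ Z/2 and Ȟ^2 ≅ 0


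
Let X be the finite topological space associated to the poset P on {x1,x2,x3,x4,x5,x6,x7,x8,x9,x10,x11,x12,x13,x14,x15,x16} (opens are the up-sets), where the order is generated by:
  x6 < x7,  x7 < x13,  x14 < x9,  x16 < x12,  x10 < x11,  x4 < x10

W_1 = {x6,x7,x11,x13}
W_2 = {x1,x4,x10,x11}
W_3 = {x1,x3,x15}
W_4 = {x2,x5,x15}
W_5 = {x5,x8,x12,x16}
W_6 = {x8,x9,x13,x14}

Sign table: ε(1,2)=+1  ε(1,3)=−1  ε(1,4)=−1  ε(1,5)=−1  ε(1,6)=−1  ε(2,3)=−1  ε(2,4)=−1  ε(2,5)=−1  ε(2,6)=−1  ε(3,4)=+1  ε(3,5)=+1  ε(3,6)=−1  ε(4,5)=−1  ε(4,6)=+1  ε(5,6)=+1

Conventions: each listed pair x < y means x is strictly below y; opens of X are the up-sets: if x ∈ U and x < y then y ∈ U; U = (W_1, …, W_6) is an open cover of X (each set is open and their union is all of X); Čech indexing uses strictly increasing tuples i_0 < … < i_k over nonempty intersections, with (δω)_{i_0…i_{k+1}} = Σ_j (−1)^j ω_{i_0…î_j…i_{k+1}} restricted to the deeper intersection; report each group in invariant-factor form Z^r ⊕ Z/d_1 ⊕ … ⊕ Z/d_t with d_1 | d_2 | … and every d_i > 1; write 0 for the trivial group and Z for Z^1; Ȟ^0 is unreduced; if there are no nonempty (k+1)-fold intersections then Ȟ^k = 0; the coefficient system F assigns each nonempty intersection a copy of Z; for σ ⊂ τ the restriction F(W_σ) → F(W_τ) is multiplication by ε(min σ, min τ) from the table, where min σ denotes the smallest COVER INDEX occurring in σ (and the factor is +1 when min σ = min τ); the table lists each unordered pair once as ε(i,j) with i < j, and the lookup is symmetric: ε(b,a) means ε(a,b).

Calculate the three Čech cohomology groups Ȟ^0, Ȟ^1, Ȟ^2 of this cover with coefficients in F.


Ȟ^0 = 0,  Ȟ^1 = Z/2,  Ȟ^2 = 0

nonempty intersections:
  W12={x11} W16={x13} W23={x1} W34={x15} W45={x5} W56={x8}
C dims 6,6; δ0: rk 6, SNF 1^5·2
Ȟ^0: (6−6)−0=0 ⇒ 0
Ȟ^1: (6−0)−6=0 plus torsion [2] ⇒ Z/2
Ȟ^2: (0−0)−0=0 ⇒ 0


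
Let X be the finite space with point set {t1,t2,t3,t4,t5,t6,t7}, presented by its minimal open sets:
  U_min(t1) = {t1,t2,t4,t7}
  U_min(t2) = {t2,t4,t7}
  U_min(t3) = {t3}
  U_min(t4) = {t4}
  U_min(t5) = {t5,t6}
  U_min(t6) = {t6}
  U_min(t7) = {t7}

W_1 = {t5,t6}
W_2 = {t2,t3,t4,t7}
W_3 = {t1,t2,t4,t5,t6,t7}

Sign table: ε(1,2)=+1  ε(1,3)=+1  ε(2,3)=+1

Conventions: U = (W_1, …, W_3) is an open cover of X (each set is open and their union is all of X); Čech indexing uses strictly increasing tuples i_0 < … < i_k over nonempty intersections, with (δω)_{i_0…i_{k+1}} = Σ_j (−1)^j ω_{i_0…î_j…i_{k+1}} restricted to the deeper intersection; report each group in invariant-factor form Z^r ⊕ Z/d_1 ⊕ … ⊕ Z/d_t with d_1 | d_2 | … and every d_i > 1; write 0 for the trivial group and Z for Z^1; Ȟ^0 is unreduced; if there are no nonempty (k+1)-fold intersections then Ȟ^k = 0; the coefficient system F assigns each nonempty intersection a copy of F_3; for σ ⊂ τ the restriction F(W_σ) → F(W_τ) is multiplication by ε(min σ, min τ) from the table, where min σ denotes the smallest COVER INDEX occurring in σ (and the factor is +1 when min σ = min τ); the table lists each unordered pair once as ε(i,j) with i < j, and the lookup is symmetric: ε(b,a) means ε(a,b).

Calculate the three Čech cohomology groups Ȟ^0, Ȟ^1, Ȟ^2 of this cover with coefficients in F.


nonempty overlaps:
  W13={t5,t6} W23={t2,t4,t7}
C dims 3,2; δ0: rk_F3 2
degree 0: 3−2−0 = 1 → Ȟ^0 ≅ Z/3
degree 1: 2−0−2 = 0 → Ȟ^1 ≅ 0
degree 2: 0−0−0 = 0 → Ȟ^2 ≅ 0

Ȟ^0 ≅ Z/3, Ȟ^1 ≅ 0 and Ȟ^2 ≅ 0


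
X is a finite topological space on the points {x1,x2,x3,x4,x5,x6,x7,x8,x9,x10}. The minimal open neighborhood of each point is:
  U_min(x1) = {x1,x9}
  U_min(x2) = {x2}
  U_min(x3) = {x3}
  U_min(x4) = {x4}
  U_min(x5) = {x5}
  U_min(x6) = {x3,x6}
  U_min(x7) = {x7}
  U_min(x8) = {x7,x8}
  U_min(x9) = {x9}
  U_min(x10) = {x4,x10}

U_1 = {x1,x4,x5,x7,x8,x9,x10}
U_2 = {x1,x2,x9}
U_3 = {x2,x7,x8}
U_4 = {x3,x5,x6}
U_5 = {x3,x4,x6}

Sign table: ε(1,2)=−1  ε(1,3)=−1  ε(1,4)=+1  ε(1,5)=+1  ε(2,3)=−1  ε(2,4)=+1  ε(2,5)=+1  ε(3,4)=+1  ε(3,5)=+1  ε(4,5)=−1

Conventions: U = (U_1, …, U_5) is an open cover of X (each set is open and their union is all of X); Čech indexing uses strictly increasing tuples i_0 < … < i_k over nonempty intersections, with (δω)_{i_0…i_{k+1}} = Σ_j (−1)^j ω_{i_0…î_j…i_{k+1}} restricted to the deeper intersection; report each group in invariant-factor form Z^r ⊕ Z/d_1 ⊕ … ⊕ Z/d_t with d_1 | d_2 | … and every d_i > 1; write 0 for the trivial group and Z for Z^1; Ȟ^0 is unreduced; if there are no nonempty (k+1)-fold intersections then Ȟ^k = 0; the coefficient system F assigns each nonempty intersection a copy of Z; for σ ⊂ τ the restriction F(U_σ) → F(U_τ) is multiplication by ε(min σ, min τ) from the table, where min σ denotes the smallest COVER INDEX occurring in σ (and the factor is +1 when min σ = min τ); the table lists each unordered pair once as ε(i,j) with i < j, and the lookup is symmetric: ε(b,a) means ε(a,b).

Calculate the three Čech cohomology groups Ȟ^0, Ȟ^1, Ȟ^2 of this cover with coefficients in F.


Ȟ^0(U;F) ≅ 0, Ȟ^1(U;F) ≅ Z ⊕ Z/2, Ȟ^2(U;F) ≅ 0

cover nerve:
  U12={x1,x9} U13={x7,x8} U14={x5} U15={x4} U23={x2} U45={x3,x6}
C dims 5,6; δ0: rk 5, SNF 1^4·2
Ȟ^0: (5−5)−0=0 ⇒ 0
Ȟ^1: (6−0)−5=1 plus torsion [2] ⇒ Z ⊕ Z/2
Ȟ^2: (0−0)−0=0 ⇒ 0


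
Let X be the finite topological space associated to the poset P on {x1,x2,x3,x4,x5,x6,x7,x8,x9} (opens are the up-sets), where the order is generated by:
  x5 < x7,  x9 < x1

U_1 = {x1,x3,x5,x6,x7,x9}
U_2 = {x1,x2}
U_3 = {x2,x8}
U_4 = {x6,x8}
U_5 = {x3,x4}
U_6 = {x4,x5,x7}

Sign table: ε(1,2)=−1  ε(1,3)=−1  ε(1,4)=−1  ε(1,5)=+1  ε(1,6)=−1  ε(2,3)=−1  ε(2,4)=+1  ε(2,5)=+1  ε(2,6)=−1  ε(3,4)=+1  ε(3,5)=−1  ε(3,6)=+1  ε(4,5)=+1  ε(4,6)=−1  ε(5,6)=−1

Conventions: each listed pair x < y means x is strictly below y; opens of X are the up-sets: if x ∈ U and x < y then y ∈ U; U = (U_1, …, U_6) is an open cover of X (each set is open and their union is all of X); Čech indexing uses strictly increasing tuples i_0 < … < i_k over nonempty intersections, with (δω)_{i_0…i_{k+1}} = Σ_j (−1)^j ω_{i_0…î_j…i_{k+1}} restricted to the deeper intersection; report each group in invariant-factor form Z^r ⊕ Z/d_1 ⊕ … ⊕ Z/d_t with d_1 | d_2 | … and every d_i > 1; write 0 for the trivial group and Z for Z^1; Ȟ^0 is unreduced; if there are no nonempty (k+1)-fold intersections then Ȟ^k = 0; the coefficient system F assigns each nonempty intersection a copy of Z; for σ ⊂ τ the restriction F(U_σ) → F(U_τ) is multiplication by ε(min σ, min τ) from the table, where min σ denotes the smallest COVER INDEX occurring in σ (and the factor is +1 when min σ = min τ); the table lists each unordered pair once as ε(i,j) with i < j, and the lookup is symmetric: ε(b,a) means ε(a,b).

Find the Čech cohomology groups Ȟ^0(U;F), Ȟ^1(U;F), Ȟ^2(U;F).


intersection data:
  U12={x1} U14={x6} U15={x3} U16={x5,x7} U23={x2} U34={x8} U56={x4}
C dims 6,7; δ0: rk 6, SNF 1^5·2
Ȟ^0 = (6 − 6) − 0 = 0, so Ȟ^0 ≅ 0
Ȟ^1 = (7 − 0) − 6 = 1 plus torsion [2], so Ȟ^1 ≅ Z ⊕ Z/2
Ȟ^2 = (0 − 0) − 0 = 0, so Ȟ^2 ≅ 0

Ȟ^0 = 0; Ȟ^1 = Z ⊕ Z/2; Ȟ^2 = 0


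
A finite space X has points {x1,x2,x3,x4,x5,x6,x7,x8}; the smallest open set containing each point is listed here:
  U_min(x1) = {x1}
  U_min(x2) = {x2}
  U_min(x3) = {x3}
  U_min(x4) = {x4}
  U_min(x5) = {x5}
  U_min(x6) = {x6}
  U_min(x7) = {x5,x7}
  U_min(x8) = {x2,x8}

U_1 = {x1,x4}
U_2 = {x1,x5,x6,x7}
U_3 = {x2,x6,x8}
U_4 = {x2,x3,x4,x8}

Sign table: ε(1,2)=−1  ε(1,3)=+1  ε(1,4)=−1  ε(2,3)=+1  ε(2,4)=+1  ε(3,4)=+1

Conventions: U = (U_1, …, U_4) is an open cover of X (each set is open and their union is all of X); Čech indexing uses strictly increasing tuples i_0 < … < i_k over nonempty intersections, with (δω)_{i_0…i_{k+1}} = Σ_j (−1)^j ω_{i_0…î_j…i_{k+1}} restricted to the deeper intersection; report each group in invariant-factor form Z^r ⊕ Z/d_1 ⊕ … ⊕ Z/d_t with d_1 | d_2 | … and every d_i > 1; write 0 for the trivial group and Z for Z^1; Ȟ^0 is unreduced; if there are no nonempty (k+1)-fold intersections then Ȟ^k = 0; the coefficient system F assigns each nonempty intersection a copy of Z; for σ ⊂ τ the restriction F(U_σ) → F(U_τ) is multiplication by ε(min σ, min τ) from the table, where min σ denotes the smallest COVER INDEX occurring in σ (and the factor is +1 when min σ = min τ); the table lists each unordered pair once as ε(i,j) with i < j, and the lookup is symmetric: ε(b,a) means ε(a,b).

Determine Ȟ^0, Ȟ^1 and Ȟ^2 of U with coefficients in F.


Ȟ^0 = Z, Ȟ^1 = Z and Ȟ^2 = 0

nonempty intersections:
  U12={x1} U14={x4} U23={x6} U34={x2,x8}
C dims 4,4; δ0: rk 3, SNF 1^3
Ȟ^0: (4−3)−0=1 ⇒ Z
Ȟ^1: (4−0)−3=1 ⇒ Z
Ȟ^2: (0−0)−0=0 ⇒ 0


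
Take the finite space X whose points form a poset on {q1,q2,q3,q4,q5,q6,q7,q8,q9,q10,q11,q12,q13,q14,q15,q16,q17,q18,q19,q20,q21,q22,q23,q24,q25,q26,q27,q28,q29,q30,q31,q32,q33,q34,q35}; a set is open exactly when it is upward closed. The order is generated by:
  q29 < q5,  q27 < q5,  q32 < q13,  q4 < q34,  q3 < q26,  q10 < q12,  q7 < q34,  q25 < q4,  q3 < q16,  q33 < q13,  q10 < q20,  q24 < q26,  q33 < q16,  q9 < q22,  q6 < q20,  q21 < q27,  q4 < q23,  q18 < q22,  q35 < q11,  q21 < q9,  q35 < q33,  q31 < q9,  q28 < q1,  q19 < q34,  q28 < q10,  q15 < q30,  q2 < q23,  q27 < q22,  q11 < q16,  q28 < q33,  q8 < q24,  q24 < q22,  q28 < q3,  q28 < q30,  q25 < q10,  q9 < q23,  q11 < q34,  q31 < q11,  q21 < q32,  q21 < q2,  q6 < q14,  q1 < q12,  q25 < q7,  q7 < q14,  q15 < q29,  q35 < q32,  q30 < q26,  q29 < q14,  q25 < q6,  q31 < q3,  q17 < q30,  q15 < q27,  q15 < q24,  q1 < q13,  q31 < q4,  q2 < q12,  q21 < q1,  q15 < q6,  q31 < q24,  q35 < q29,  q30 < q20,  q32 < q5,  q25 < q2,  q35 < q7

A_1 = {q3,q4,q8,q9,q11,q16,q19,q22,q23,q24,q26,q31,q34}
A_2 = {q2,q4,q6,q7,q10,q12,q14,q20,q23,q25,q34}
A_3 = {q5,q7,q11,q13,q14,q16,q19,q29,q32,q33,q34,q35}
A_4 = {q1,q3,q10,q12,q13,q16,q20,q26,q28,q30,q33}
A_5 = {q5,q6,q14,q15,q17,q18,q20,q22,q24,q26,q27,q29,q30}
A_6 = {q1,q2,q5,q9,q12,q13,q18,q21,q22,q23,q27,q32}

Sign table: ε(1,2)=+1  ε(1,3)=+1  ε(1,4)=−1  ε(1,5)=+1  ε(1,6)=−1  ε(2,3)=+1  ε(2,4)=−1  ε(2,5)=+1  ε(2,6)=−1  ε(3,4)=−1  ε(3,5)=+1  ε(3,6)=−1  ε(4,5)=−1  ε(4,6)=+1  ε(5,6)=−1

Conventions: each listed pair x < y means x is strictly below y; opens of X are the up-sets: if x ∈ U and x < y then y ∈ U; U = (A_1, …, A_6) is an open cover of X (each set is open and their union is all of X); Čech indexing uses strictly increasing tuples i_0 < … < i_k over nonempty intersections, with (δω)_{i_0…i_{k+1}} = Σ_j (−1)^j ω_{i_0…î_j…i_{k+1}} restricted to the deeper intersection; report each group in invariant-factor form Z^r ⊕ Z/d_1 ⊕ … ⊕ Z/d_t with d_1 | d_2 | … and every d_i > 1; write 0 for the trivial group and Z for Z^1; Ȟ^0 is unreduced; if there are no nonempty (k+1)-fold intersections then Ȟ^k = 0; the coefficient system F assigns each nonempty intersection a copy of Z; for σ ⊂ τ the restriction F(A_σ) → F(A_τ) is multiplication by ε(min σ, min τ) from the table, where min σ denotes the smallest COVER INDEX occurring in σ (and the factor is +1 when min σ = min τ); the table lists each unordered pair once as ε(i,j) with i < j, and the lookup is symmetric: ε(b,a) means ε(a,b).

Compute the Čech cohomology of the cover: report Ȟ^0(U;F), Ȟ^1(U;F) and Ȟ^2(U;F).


nonempty intersections:
  A12={q4,q23,q34} A13={q11,q16,q19,q34} A14={q3,q16,q26} A15={q22,q24,q26} A16={q9,q22,q23} A23={q7,q14,q34} A24={q10,q12,q20} A25={q6,q14,q20} A26={q2,q12,q23} A34={q13,q16,q33} A35={q5,q14,q29} A36={q5,q13,q32} A45={q20,q26,q30} A46={q1,q12,q13} A56={q5,q18,q22,q27}
  A123={q34} A126={q23} A134={q16} A145={q26} A156={q22} A235={q14} A245={q20} A246={q12} A346={q13} A356={q5}
C dims 6,15,10; δ0: rk 5, SNF 1^5; δ1: rk 10, SNF 1^9·2
Ȟ^0: (6−5)−0=1 ⇒ Z
Ȟ^1: (15−10)−5=0 ⇒ 0
Ȟ^2: (10−0)−10=0 plus torsion [2] ⇒ Z/2

Ȟ^0 ≅ Z,  Ȟ^1 ≅ 0,  Ȟ^2 ≅ Z/2


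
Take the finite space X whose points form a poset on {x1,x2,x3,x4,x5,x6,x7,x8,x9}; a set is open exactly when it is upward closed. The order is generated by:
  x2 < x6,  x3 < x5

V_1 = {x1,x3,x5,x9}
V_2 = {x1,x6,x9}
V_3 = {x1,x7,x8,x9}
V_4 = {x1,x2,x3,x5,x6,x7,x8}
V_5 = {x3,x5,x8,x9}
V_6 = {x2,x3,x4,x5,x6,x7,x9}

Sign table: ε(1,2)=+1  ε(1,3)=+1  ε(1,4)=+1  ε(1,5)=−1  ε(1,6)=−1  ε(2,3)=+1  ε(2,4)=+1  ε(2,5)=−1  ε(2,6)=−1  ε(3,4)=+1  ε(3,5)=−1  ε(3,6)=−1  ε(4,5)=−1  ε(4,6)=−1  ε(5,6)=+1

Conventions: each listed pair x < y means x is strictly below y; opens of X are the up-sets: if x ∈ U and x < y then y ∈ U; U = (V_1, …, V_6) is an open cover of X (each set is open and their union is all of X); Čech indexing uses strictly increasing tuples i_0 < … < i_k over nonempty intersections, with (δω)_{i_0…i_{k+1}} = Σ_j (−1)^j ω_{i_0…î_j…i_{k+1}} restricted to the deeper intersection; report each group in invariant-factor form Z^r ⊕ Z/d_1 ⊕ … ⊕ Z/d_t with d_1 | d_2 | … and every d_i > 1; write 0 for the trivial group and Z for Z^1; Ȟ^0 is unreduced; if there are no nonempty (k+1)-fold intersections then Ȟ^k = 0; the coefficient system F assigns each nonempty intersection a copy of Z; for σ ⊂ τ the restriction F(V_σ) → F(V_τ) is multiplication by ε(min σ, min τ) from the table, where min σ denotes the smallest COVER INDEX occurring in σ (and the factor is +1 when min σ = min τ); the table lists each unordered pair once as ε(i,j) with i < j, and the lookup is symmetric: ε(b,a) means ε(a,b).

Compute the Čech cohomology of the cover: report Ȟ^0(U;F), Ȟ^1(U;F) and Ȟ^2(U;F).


Ȟ^0(U;F) ≅ Z,  Ȟ^1(U;F) ≅ 0,  Ȟ^2(U;F) ≅ Z^3

nerve of the cover:
  V12={x1,x9} V13={x1,x9} V14={x1,x3,x5} V15={x3,x5,x9} V16={x3,x5,x9} V23={x1,x9} V24={x1,x6} V25={x9} V26={x6,x9} V34={x1,x7,x8} V35={x8,x9} V36={x7,x9} V45={x3,x5,x8} V46={x2,x3,x5,x6,x7} V56={x3,x5,x9}
  V123={x1,x9} V124={x1} V125={x9} V126={x9} V134={x1} V135={x9} V136={x9} V145={x3,x5} V146={x3,x5} V156={x3,x5,x9} V234={x1} V235={x9} V236={x9} V246={x6} V256={x9} V345={x8} V346={x7} V356={x9} V456={x3,x5}
  V1234={x1} V1235={x9} V1236={x9} V1256={x9} V1356={x9} V1456={x3,x5} V2356={x9}
  V12356={x9}
C dims 6,15,19,7; δ0: rk 5, SNF 1^5; δ1: rk 10, SNF 1^10; δ2: rk 6, SNF 1^6
Ȟ^0 = (6 − 5) − 0 = 1, so Ȟ^0 ≅ Z
Ȟ^1 = (15 − 10) − 5 = 0, so Ȟ^1 ≅ 0
Ȟ^2 = (19 − 6) − 10 = 3, so Ȟ^2 ≅ Z^3


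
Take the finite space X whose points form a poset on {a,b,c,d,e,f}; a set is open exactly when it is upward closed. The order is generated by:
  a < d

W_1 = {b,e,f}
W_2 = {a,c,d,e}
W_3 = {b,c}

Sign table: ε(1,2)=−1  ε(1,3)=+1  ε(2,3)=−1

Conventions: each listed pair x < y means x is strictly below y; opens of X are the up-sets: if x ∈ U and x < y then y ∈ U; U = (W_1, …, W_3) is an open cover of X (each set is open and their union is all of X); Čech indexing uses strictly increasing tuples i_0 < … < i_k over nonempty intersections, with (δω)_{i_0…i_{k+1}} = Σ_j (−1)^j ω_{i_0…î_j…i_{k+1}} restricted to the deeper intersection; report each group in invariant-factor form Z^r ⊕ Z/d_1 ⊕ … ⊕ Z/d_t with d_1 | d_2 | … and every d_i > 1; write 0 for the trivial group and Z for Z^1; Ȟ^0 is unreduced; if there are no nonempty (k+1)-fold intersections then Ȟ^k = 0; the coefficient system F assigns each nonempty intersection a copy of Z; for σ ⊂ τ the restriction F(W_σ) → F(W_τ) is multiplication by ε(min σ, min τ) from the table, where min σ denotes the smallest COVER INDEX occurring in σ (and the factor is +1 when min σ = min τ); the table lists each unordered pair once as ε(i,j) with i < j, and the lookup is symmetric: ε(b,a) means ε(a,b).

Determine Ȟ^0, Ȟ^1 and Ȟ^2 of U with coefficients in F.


nonempty intersections:
  W12={e} W13={b} W23={c}
C dims 3,3; δ0: rk 2, SNF 1^2
Ȟ^0: (3−2)−0=1 ⇒ Z
Ȟ^1: (3−0)−2=1 ⇒ Z
Ȟ^2: (0−0)−0=0 ⇒ 0

Ȟ^0 ≅ Z, Ȟ^1 ≅ Z and Ȟ^2 ≅ 0


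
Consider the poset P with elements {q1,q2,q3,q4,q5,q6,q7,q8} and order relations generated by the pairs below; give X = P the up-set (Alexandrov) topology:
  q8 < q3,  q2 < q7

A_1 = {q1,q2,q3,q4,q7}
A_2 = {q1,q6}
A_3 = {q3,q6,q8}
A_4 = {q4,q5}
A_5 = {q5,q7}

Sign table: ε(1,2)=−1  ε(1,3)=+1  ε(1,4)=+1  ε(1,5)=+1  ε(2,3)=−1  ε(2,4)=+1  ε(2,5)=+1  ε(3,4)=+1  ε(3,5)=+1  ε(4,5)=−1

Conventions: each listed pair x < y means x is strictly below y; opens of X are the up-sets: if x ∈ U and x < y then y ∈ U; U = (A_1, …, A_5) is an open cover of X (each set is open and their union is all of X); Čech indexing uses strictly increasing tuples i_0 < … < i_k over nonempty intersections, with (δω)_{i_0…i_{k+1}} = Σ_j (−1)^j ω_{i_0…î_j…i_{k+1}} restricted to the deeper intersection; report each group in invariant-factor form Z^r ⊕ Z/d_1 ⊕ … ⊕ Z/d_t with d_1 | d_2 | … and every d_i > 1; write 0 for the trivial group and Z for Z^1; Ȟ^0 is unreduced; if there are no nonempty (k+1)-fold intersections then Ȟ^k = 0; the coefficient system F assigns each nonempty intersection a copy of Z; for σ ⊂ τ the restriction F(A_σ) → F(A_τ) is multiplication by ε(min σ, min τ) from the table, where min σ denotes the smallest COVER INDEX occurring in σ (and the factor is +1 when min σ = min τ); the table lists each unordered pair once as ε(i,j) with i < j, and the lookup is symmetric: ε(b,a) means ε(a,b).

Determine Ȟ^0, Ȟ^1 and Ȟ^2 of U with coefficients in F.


nerve of the cover:
  A12={q1} A13={q3} A14={q4} A15={q7} A23={q6} A45={q5}
C dims 5,6; δ0: rk 5, SNF 1^4·2
Ȟ^0 = (5 − 5) − 0 = 0, so Ȟ^0 ≅ 0
Ȟ^1 = (6 − 0) − 5 = 1 plus torsion [2], so Ȟ^1 ≅ Z ⊕ Z/2
Ȟ^2 = (0 − 0) − 0 = 0, so Ȟ^2 ≅ 0

Ȟ^0 ≅ 0; Ȟ^1 ≅ Z ⊕ Z/2; Ȟ^2 ≅ 0


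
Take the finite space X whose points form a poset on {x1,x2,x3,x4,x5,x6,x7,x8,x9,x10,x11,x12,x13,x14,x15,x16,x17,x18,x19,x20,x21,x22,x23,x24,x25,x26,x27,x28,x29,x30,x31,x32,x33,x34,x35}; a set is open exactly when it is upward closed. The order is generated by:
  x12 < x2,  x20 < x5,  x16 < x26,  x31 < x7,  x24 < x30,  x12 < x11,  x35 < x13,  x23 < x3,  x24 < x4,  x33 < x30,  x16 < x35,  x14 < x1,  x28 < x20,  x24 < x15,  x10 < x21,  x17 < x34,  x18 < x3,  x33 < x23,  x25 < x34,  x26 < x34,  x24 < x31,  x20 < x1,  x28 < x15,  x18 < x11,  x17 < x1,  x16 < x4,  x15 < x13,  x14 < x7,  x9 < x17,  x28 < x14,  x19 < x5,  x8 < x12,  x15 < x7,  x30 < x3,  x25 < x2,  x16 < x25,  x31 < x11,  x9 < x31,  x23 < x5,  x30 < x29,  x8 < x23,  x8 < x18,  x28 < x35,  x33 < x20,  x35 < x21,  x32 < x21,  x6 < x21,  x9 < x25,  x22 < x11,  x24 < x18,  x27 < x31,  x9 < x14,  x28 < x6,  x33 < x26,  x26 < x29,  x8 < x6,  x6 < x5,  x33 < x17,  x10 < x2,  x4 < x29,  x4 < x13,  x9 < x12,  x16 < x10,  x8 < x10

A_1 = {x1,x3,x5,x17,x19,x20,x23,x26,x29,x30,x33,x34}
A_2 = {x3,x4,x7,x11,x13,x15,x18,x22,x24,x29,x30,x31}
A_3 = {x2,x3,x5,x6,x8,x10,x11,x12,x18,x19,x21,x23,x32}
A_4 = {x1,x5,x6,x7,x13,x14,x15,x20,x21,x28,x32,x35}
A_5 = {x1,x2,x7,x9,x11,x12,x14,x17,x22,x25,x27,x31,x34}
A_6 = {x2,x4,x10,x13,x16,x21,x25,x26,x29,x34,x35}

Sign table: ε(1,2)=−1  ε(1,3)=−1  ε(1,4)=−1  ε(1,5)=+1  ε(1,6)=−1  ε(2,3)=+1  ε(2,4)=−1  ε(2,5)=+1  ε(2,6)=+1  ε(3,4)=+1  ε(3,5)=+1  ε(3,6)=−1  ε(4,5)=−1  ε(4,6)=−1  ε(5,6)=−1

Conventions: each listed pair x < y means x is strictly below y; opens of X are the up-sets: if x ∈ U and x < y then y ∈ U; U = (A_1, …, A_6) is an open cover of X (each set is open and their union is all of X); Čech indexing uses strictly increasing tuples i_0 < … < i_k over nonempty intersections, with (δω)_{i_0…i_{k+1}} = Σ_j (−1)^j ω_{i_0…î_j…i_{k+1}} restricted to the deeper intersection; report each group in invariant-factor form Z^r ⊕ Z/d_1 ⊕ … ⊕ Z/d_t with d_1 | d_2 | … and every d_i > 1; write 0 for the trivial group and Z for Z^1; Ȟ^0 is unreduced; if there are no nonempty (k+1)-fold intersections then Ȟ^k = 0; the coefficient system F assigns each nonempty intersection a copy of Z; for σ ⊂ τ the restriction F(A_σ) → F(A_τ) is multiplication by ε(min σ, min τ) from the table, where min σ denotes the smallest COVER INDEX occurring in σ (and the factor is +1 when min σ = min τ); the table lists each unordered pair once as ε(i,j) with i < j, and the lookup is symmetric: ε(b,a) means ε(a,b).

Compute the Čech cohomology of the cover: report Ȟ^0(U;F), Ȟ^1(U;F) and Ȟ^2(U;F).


Ȟ^0 ≅ 0, Ȟ^1 ≅ Z/2 and Ȟ^2 ≅ Z

intersection data:
  A12={x3,x29,x30} A13={x3,x5,x19,x23} A14={x1,x5,x20} A15={x1,x17,x34} A16={x26,x29,x34} A23={x3,x11,x18} A24={x7,x13,x15} A25={x7,x11,x22,x31} A26={x4,x13,x29} A34={x5,x6,x21,x32} A35={x2,x11,x12} A36={x2,x10,x21} A45={x1,x7,x14} A46={x13,x21,x35} A56={x2,x25,x34}
  A123={x3} A126={x29} A134={x5} A145={x1} A156={x34} A235={x11} A245={x7} A246={x13} A346={x21} A356={x2}
C dims 6,15,10; δ0: rk 6, SNF 1^5·2; δ1: rk 9, SNF 1^9
Ȟ^0 = (6 − 6) − 0 = 0, so Ȟ^0 ≅ 0
Ȟ^1 = (15 − 9) − 6 = 0 plus torsion [2], so Ȟ^1 ≅ Z/2
Ȟ^2 = (10 − 0) − 9 = 1, so Ȟ^2 ≅ Z


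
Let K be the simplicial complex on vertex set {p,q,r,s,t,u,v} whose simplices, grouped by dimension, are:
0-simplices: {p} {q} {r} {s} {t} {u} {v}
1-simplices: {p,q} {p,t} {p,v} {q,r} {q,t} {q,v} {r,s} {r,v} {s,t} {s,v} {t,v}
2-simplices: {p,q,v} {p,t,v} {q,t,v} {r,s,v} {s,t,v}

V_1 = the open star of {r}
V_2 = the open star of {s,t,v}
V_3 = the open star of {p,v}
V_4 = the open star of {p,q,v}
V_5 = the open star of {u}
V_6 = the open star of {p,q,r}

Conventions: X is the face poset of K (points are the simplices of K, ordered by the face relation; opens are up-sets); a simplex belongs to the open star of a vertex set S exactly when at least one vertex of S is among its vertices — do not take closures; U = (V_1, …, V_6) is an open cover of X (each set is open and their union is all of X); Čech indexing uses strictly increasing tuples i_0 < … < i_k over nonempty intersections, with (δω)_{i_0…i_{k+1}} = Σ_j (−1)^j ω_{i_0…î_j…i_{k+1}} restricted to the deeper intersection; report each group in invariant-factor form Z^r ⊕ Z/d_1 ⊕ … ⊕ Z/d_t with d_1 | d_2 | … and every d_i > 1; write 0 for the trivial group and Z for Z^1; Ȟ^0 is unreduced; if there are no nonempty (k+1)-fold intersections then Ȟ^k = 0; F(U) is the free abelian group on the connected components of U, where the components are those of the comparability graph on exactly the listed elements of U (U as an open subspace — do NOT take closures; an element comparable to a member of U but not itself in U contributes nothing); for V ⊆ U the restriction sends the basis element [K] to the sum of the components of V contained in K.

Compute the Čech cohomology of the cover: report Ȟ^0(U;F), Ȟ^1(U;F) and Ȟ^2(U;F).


nerve simplices:
  V1={{r},{q,r},{r,s},{r,v},{r,s,v}} V2={{s},{t},{v},{p,t},{p,v},{q,t},{q,v},{r,s},{r,v},{s,t},{s,v},{t,v},{p,q,v},{p,t,v},{q,t,v},{r,s,v},{s,t,v}} V3={{p},{v},{p,q},{p,t},{p,v},{q,v},{r,v},{s,v},{t,v},{p,q,v},{p,t,v},{q,t,v},{r,s,v},{s,t,v}} V4={{p},{q},{v},{p,q},{p,t},{p,v},{q,r},{q,t},{q,v},{r,v},{s,v},{t,v},{p,q,v},{p,t,v},{q,t,v},{r,s,v},{s,t,v}} V5={{u}} V6={{p},{q},{r},{p,q},{p,t},{p,v},{q,r},{q,t},{q,v},{r,s},{r,v},{p,q,v},{p,t,v},{q,t,v},{r,s,v}}
  V12={{r,s},{r,v},{r,s,v}} V13={{r,v},{r,s,v}} V14={{q,r},{r,v},{r,s,v}} V16={{r},{q,r},{r,s},{r,v},{r,s,v}} V23={{v},{p,t},{p,v},{q,v},{r,v},{s,v},{t,v},{p,q,v},{p,t,v},{q,t,v},{r,s,v},{s,t,v}} V24={{v},{p,t},{p,v},{q,t},{q,v},{r,v},{s,v},{t,v},{p,q,v},{p,t,v},{q,t,v},{r,s,v},{s,t,v}} V26={{p,t},{p,v},{q,t},{q,v},{r,s},{r,v},{p,q,v},{p,t,v},{q,t,v},{r,s,v}} V34={{p},{v},{p,q},{p,t},{p,v},{q,v},{r,v},{s,v},{t,v},{p,q,v},{p,t,v},{q,t,v},{r,s,v},{s,t,v}} V36={{p},{p,q},{p,t},{p,v},{q,v},{r,v},{p,q,v},{p,t,v},{q,t,v},{r,s,v}} V46={{p},{q},{p,q},{p,t},{p,v},{q,r},{q,t},{q,v},{r,v},{p,q,v},{p,t,v},{q,t,v},{r,s,v}}
  V123={{r,v},{r,s,v}} V124={{r,v},{r,s,v}} V126={{r,s},{r,v},{r,s,v}} V134={{r,v},{r,s,v}} V136={{r,v},{r,s,v}} V146={{q,r},{r,v},{r,s,v}} V234={{v},{p,t},{p,v},{q,v},{r,v},{s,v},{t,v},{p,q,v},{p,t,v},{q,t,v},{r,s,v},{s,t,v}} V236={{p,t},{p,v},{q,v},{r,v},{p,q,v},{p,t,v},{q,t,v},{r,s,v}} V246={{p,t},{p,v},{q,t},{q,v},{r,v},{p,q,v},{p,t,v},{q,t,v},{r,s,v}} V346={{p},{p,q},{p,t},{p,v},{q,v},{r,v},{p,q,v},{p,t,v},{q,t,v},{r,s,v}}
  V1234={{r,v},{r,s,v}} V1236={{r,v},{r,s,v}} V1246={{r,v},{r,s,v}} V1346={{r,v},{r,s,v}} V2346={{p,t},{p,v},{q,v},{r,v},{p,q,v},{p,t,v},{q,t,v},{r,s,v}}
  V12346={{r,v},{r,s,v}}
components per intersection:
  V1: {{r},{q,r},{r,s},{r,v},{r,s,v}}
  V2: {{s},{t},{v},{p,t},{p,v},{q,t},{q,v},{r,s},{r,v},{s,t},{s,v},{t,v},{p,q,v},{p,t,v},{q,t,v},{r,s,v},{s,t,v}}
  V3: {{p},{v},{p,q},{p,t},{p,v},{q,v},{r,v},{s,v},{t,v},{p,q,v},{p,t,v},{q,t,v},{r,s,v},{s,t,v}}
  V4: {{p},{q},{v},{p,q},{p,t},{p,v},{q,r},{q,t},{q,v},{r,v},{s,v},{t,v},{p,q,v},{p,t,v},{q,t,v},{r,s,v},{s,t,v}}
  V5: {{u}}
  V6: {{p},{q},{r},{p,q},{p,t},{p,v},{q,r},{q,t},{q,v},{r,s},{r,v},{p,q,v},{p,t,v},{q,t,v},{r,s,v}}
  V12: {{r,s},{r,v},{r,s,v}}
  V13: {{r,v},{r,s,v}}
  V14: {{q,r}} {{r,v},{r,s,v}}
  V16: {{r},{q,r},{r,s},{r,v},{r,s,v}}
  V23: {{v},{p,t},{p,v},{q,v},{r,v},{s,v},{t,v},{p,q,v},{p,t,v},{q,t,v},{r,s,v},{s,t,v}}
  V24: {{v},{p,t},{p,v},{q,t},{q,v},{r,v},{s,v},{t,v},{p,q,v},{p,t,v},{q,t,v},{r,s,v},{s,t,v}}
  V26: {{p,t},{p,v},{q,t},{q,v},{p,q,v},{p,t,v},{q,t,v}} {{r,s},{r,v},{r,s,v}}
  V34: {{p},{v},{p,q},{p,t},{p,v},{q,v},{r,v},{s,v},{t,v},{p,q,v},{p,t,v},{q,t,v},{r,s,v},{s,t,v}}
  V36: {{p},{p,q},{p,t},{p,v},{q,v},{p,q,v},{p,t,v},{q,t,v}} {{r,v},{r,s,v}}
  V46: {{p},{q},{p,q},{p,t},{p,v},{q,r},{q,t},{q,v},{p,q,v},{p,t,v},{q,t,v}} {{r,v},{r,s,v}}
  V123: {{r,v},{r,s,v}}
  V124: {{r,v},{r,s,v}}
  V126: {{r,s},{r,v},{r,s,v}}
  V134: {{r,v},{r,s,v}}
  V136: {{r,v},{r,s,v}}
  V146: {{q,r}} {{r,v},{r,s,v}}
  V234: {{v},{p,t},{p,v},{q,v},{r,v},{s,v},{t,v},{p,q,v},{p,t,v},{q,t,v},{r,s,v},{s,t,v}}
  V236: {{p,t},{p,v},{q,v},{p,q,v},{p,t,v},{q,t,v}} {{r,v},{r,s,v}}
  V246: {{p,t},{p,v},{q,t},{q,v},{p,q,v},{p,t,v},{q,t,v}} {{r,v},{r,s,v}}
  V346: {{p},{p,q},{p,t},{p,v},{q,v},{p,q,v},{p,t,v},{q,t,v}} {{r,v},{r,s,v}}
  V1234: {{r,v},{r,s,v}}
  V1236: {{r,v},{r,s,v}}
  V1246: {{r,v},{r,s,v}}
  V1346: {{r,v},{r,s,v}}
  V2346: {{p,t},{p,v},{q,v},{p,q,v},{p,t,v},{q,t,v}} {{r,v},{r,s,v}}
  V12346: {{r,v},{r,s,v}}
C dims 6,14,14,6; δ0: rk 4, SNF 1^4; δ1: rk 9, SNF 1^9; δ2: rk 5, SNF 1^5
degree 0: 6−4−0 = 2 → Ȟ^0 ≅ Z^2
degree 1: 14−9−4 = 1 → Ȟ^1 ≅ Z
degree 2: 14−5−9 = 0 → Ȟ^2 ≅ 0

Ȟ^0 = Z^2,  Ȟ^1 = Z,  Ȟ^2 = 0


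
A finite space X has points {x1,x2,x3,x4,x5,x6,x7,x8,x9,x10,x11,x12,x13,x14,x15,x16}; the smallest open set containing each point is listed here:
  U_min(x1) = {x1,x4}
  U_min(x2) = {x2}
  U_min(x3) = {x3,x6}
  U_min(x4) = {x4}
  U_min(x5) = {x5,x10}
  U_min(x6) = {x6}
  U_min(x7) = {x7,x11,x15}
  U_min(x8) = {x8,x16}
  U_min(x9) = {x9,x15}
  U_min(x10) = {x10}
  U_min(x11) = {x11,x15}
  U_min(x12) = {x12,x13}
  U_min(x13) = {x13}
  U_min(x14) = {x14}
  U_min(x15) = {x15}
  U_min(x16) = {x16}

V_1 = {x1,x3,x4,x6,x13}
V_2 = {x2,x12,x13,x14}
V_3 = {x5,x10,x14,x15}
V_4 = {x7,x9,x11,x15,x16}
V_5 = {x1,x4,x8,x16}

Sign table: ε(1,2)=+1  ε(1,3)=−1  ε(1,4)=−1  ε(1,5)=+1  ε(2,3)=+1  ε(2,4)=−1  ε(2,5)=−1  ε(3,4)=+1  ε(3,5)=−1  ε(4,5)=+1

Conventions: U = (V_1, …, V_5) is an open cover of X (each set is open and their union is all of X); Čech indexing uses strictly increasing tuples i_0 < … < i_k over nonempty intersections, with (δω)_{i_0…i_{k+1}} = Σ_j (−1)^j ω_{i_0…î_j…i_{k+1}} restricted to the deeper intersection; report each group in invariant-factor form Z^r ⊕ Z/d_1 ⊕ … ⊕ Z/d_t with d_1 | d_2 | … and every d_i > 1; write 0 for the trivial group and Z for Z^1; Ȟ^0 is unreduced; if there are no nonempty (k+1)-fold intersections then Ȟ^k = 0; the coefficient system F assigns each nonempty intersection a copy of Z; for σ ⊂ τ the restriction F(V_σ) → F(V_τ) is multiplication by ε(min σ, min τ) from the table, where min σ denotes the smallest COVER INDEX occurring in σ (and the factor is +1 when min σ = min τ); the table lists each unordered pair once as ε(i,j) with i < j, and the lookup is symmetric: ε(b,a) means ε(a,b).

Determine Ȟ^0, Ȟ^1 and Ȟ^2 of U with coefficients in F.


nonempty overlaps:
  V12={x13} V15={x1,x4} V23={x14} V34={x15} V45={x16}
C dims 5,5; δ0: rk 4, SNF 1^4
degree 0: 5−4−0 = 1 → Ȟ^0 ≅ Z
degree 1: 5−0−4 = 1 → Ȟ^1 ≅ Z
degree 2: 0−0−0 = 0 → Ȟ^2 ≅ 0

Ȟ^0 = Z,  Ȟ^1 = Z,  Ȟ^2 = 0


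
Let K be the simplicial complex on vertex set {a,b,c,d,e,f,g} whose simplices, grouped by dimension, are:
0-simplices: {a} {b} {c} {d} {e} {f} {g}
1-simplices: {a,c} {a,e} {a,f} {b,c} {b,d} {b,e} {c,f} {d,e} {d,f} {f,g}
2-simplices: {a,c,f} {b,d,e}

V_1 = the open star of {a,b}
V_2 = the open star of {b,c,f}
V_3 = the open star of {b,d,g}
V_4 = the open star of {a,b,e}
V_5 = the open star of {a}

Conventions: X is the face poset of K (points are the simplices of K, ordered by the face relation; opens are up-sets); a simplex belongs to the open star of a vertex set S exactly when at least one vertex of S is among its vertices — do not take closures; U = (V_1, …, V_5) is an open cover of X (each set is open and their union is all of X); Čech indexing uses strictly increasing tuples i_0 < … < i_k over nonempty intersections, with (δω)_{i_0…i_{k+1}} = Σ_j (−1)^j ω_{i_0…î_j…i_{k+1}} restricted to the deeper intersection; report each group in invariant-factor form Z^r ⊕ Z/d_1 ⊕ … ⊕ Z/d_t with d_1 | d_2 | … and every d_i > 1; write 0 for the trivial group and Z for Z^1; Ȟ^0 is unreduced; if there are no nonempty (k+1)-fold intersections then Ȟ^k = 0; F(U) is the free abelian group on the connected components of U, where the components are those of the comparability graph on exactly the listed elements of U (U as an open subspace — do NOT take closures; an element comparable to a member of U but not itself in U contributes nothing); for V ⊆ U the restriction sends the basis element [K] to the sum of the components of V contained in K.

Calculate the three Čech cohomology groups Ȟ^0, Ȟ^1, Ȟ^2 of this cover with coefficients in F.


nerve simplices:
  V1={{a},{b},{a,c},{a,e},{a,f},{b,c},{b,d},{b,e},{a,c,f},{b,d,e}} V2={{b},{c},{f},{a,c},{a,f},{b,c},{b,d},{b,e},{c,f},{d,f},{f,g},{a,c,f},{b,d,e}} V3={{b},{d},{g},{b,c},{b,d},{b,e},{d,e},{d,f},{f,g},{b,d,e}} V4={{a},{b},{e},{a,c},{a,e},{a,f},{b,c},{b,d},{b,e},{d,e},{a,c,f},{b,d,e}} V5={{a},{a,c},{a,e},{a,f},{a,c,f}}
  V12={{b},{a,c},{a,f},{b,c},{b,d},{b,e},{a,c,f},{b,d,e}} V13={{b},{b,c},{b,d},{b,e},{b,d,e}} V14={{a},{b},{a,c},{a,e},{a,f},{b,c},{b,d},{b,e},{a,c,f},{b,d,e}} V15={{a},{a,c},{a,e},{a,f},{a,c,f}} V23={{b},{b,c},{b,d},{b,e},{d,f},{f,g},{b,d,e}} V24={{b},{a,c},{a,f},{b,c},{b,d},{b,e},{a,c,f},{b,d,e}} V25={{a,c},{a,f},{a,c,f}} V34={{b},{b,c},{b,d},{b,e},{d,e},{b,d,e}} V45={{a},{a,c},{a,e},{a,f},{a,c,f}}
  V123={{b},{b,c},{b,d},{b,e},{b,d,e}} V124={{b},{a,c},{a,f},{b,c},{b,d},{b,e},{a,c,f},{b,d,e}} V125={{a,c},{a,f},{a,c,f}} V134={{b},{b,c},{b,d},{b,e},{b,d,e}} V145={{a},{a,c},{a,e},{a,f},{a,c,f}} V234={{b},{b,c},{b,d},{b,e},{b,d,e}} V245={{a,c},{a,f},{a,c,f}}
  V1234={{b},{b,c},{b,d},{b,e},{b,d,e}} V1245={{a,c},{a,f},{a,c,f}}
components per intersection:
  V1: {{a},{a,c},{a,e},{a,f},{a,c,f}} {{b},{b,c},{b,d},{b,e},{b,d,e}}
  V2: {{b},{c},{f},{a,c},{a,f},{b,c},{b,d},{b,e},{c,f},{d,f},{f,g},{a,c,f},{b,d,e}}
  V3: {{b},{d},{b,c},{b,d},{b,e},{d,e},{d,f},{b,d,e}} {{g},{f,g}}
  V4: {{a},{b},{e},{a,c},{a,e},{a,f},{b,c},{b,d},{b,e},{d,e},{a,c,f},{b,d,e}}
  V5: {{a},{a,c},{a,e},{a,f},{a,c,f}}
  V12: {{b},{b,c},{b,d},{b,e},{b,d,e}} {{a,c},{a,f},{a,c,f}}
  V13: {{b},{b,c},{b,d},{b,e},{b,d,e}}
  V14: {{a},{a,c},{a,e},{a,f},{a,c,f}} {{b},{b,c},{b,d},{b,e},{b,d,e}}
  V15: {{a},{a,c},{a,e},{a,f},{a,c,f}}
  V23: {{b},{b,c},{b,d},{b,e},{b,d,e}} {{d,f}} {{f,g}}
  V24: {{b},{b,c},{b,d},{b,e},{b,d,e}} {{a,c},{a,f},{a,c,f}}
  V25: {{a,c},{a,f},{a,c,f}}
  V34: {{b},{b,c},{b,d},{b,e},{d,e},{b,d,e}}
  V45: {{a},{a,c},{a,e},{a,f},{a,c,f}}
  V123: {{b},{b,c},{b,d},{b,e},{b,d,e}}
  V124: {{b},{b,c},{b,d},{b,e},{b,d,e}} {{a,c},{a,f},{a,c,f}}
  V125: {{a,c},{a,f},{a,c,f}}
  V134: {{b},{b,c},{b,d},{b,e},{b,d,e}}
  V145: {{a},{a,c},{a,e},{a,f},{a,c,f}}
  V234: {{b},{b,c},{b,d},{b,e},{b,d,e}}
  V245: {{a,c},{a,f},{a,c,f}}
  V1234: {{b},{b,c},{b,d},{b,e},{b,d,e}}
  V1245: {{a,c},{a,f},{a,c,f}}
C dims 7,14,8,2; δ0: rk 6, SNF 1^6; δ1: rk 6, SNF 1^6; δ2: rk 2, SNF 1^2
degree 0: 7−6−0 = 1 → Ȟ^0 ≅ Z
degree 1: 14−6−6 = 2 → Ȟ^1 ≅ Z^2
degree 2: 8−2−6 = 0 → Ȟ^2 ≅ 0

Ȟ^0 ≅ Z, Ȟ^1 ≅ Z^2 and Ȟ^2 ≅ 0


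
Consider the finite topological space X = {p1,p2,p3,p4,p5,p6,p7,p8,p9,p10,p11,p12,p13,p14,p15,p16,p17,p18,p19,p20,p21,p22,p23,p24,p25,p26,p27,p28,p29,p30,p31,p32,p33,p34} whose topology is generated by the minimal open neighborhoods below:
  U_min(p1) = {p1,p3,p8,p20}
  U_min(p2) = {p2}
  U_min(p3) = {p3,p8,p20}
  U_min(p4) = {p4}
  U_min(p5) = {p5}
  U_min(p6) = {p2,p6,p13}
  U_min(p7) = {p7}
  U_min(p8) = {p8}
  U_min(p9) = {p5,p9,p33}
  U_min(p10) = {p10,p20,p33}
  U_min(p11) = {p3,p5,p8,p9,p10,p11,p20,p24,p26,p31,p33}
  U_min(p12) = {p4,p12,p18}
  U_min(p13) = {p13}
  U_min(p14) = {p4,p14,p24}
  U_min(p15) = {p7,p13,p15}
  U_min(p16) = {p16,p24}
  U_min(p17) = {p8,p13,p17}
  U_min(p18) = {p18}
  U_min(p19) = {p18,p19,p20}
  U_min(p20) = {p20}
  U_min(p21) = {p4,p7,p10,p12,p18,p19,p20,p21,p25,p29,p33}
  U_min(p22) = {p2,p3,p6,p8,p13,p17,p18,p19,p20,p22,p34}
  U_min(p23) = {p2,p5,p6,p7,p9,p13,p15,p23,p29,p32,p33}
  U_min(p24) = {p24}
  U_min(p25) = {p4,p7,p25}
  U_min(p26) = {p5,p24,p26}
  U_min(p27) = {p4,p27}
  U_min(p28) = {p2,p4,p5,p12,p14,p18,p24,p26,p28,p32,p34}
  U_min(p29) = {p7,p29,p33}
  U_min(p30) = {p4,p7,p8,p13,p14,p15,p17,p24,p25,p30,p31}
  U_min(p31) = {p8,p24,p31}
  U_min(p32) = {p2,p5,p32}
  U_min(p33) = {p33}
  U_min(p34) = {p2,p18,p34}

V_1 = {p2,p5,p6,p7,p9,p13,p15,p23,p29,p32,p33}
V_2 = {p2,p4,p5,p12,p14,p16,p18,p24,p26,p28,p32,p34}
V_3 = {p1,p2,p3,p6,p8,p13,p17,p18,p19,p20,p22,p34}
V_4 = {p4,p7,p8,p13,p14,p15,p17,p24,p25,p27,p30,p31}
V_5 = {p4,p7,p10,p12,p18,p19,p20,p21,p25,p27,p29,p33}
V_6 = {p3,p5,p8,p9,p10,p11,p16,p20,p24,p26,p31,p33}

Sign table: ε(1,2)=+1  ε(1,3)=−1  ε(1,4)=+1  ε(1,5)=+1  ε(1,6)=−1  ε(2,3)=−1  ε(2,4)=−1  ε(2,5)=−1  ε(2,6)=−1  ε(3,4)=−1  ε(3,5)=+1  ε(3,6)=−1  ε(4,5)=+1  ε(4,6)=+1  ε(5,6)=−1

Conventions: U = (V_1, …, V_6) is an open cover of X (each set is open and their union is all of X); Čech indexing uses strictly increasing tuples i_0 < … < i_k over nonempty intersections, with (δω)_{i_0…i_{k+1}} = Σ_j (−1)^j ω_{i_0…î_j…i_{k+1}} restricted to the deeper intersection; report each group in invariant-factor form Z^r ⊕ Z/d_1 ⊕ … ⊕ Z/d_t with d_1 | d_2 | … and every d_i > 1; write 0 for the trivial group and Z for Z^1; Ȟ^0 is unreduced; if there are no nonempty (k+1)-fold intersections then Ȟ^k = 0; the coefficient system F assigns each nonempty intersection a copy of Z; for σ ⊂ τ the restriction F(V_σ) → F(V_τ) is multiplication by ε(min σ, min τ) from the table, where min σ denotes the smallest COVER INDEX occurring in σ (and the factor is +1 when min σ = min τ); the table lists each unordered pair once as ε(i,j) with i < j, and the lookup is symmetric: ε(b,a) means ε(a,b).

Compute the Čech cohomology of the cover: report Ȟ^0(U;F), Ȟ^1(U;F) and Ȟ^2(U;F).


nerve simplices:
  V12={p2,p5,p32} V13={p2,p6,p13} V14={p7,p13,p15} V15={p7,p29,p33} V16={p5,p9,p33} V23={p2,p18,p34} V24={p4,p14,p24} V25={p4,p12,p18} V26={p5,p16,p24,p26} V34={p8,p13,p17} V35={p18,p19,p20} V36={p3,p8,p20} V45={p4,p7,p25,p27} V46={p8,p24,p31} V56={p10,p20,p33}
  V123={p2} V126={p5} V134={p13} V145={p7} V156={p33} V235={p18} V245={p4} V246={p24} V346={p8} V356={p20}
C dims 6,15,10; δ0: rk 6, SNF 1^5·2; δ1: rk 9, SNF 1^9
degree 0: 6−6−0 = 0 → Ȟ^0 ≅ 0
degree 1: 15−9−6 = 0 plus torsion [2] → Ȟ^1 ≅ Z/2
degree 2: 10−0−9 = 1 → Ȟ^2 ≅ Z

Ȟ^0 = 0; Ȟ^1 = Z/2; Ȟ^2 = Z


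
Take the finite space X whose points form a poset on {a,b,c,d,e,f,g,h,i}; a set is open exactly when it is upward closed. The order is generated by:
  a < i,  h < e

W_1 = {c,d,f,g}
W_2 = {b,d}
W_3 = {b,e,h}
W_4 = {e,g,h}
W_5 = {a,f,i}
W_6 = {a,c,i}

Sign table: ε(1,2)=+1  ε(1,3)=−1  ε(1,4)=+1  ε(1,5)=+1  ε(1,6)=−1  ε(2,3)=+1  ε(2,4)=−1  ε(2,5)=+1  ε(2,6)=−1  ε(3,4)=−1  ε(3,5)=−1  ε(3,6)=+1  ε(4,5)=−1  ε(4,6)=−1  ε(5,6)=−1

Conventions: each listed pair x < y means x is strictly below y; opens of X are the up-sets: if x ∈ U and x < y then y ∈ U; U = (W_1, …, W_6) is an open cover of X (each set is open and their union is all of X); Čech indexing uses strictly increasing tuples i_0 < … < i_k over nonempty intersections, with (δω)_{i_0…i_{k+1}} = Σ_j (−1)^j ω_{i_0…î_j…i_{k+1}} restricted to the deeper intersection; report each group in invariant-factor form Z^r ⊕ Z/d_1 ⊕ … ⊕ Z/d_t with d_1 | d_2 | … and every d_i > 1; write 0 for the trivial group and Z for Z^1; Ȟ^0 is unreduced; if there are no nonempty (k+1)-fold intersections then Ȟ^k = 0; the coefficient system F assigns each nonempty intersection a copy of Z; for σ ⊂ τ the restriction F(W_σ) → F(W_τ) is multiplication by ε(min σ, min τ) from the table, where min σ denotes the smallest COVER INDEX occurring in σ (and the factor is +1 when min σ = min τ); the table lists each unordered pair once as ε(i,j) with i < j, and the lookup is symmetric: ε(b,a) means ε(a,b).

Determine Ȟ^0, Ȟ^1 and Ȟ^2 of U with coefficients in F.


nerve of the cover:
  W12={d} W14={g} W15={f} W16={c} W23={b} W34={e,h} W56={a,i}
C dims 6,7; δ0: rk 6, SNF 1^5·2
Ȟ^0 = (6 − 6) − 0 = 0, so Ȟ^0 ≅ 0
Ȟ^1 = (7 − 0) − 6 = 1 plus torsion [2], so Ȟ^1 ≅ Z ⊕ Z/2
Ȟ^2 = (0 − 0) − 0 = 0, so Ȟ^2 ≅ 0

Ȟ^0 ≅ 0,  Ȟ^1 ≅ Z ⊕ Z/2,  Ȟ^2 ≅ 0
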